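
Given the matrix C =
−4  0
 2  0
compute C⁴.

C² = [[16, 0], [−8, 0]]
C³ = [[−64, 0], [32, 0]]
C⁴ = [[256, 0], [−128, 0]]

[[256, 0], [−128, 0]]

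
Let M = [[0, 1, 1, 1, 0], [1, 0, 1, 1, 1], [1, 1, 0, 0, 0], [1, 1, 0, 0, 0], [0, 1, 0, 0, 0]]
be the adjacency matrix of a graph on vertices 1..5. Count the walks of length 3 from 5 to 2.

The number of length-3 walks from vertex 5 to vertex 2 is entry (5,2) of M^3, where M is the adjacency matrix.
M^2 = [[3, 2, 1, 1, 1], [2, 4, 1, 1, 0], [1, 1, 2, 2, 1], [1, 1, 2, 2, 1], [1, 0, 1, 1, 1]]
M^3 = [[4, 6, 5, 5, 2], [6, 4, 6, 6, 4], [5, 6, 2, 2, 1], [5, 6, 2, 2, 1], [2, 4, 1, 1, 0]]

4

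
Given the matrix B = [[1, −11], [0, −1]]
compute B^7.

[[1, −11], [0, −1]]

B² = I (check: tr B = 0 and det B = −1), so B^7 = B since 7 is odd.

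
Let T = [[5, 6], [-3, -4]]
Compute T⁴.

tr T = 1 and det T = -2, so the characteristic polynomial is λ² − (1)λ + (-2) with roots -1 and 2.
Eigenvectors give P = [[-1, 2], [1, -1]] with P⁻¹ = [[1, 2], [1, 1]], and T = P·diag(-1, 2)·P⁻¹.
Then T⁴ = P·diag(1, 16)·P⁻¹ = [[-1, 32], [1, -16]] · [[1, 2], [1, 1]] = [[31, 30], [-15, -14]].

[[31, 30], [-15, -14]]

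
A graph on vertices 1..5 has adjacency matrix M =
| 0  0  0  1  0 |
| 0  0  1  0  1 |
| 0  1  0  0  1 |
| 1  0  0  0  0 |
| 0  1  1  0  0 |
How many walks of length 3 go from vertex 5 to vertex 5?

2

The number of length-3 walks from vertex 5 to vertex 5 is entry (5,5) of M^3, where M is the adjacency matrix.
M^2 = [[1, 0, 0, 0, 0], [0, 2, 1, 0, 1], [0, 1, 2, 0, 1], [0, 0, 0, 1, 0], [0, 1, 1, 0, 2]]
M^3 = [[0, 0, 0, 1, 0], [0, 2, 3, 0, 3], [0, 3, 2, 0, 3], [1, 0, 0, 0, 0], [0, 3, 3, 0, 2]]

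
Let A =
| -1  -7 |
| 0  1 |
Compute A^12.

[[1, 0], [0, 1]]

A² = I (check: tr A = 0 and det A = -1), so A^12 = I since 12 is even.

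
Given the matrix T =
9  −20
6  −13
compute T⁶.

[[−3639, 7280], [−2184, 4369]]

tr T = −4 and det T = 3, so the characteristic polynomial is λ² − (−4)λ + (3) with roots −1 and −3.
Eigenvectors give P = [[−2, −5], [−1, −3]] with P⁻¹ = [[−3, 5], [1, −2]], and T = P·diag(−1, −3)·P⁻¹.
Then T⁶ = P·diag(1, 729)·P⁻¹ = [[−2, −3645], [−1, −2187]] · [[−3, 5], [1, −2]] = [[−3639, 7280], [−2184, 4369]].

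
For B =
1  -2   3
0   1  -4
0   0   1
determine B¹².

[[1, -24, 564], [0, 1, -48], [0, 0, 1]]

B = I + N where N = [[0, -2, 3], [0, 0, -4], [0, 0, 0]] is strictly upper-triangular, so N³ = 0.
(I + N)¹² = I + 12·N + 66·N² = [[1, -24, 564], [0, 1, -48], [0, 0, 1]].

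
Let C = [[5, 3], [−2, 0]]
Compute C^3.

[[65, 57], [−38, −30]]

tr C = 5 and det C = 6, so the characteristic polynomial is λ² − (5)λ + (6) with roots 2 and 3.
Eigenvectors give P = [[−1, 3], [1, −2]] with P⁻¹ = [[2, 3], [1, 1]], and C = P·diag(2, 3)·P⁻¹.
Then C^3 = P·diag(8, 27)·P⁻¹ = [[−8, 81], [8, −54]] · [[2, 3], [1, 1]] = [[65, 57], [−38, −30]].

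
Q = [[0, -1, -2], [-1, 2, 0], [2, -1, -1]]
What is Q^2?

[[-3, 0, 2], [-2, 5, 2], [-1, -3, -3]]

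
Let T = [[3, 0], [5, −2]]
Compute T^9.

tr T = 1 and det T = −6, so the characteristic polynomial is λ² − (1)λ + (−6) with roots 3 and −2.
Eigenvectors give P = [[−1, 0], [−1, −1]] with P⁻¹ = [[−1, 0], [1, −1]], and T = P·diag(3, −2)·P⁻¹.
Then T^9 = P·diag(19683, −512)·P⁻¹ = [[−19683, 0], [−19683, 512]] · [[−1, 0], [1, −1]] = [[19683, 0], [20195, −512]].

[[19683, 0], [20195, −512]]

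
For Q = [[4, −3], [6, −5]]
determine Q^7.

tr Q = −1 and det Q = −2, so the characteristic polynomial is λ² − (−1)λ + (−2) with roots −2 and 1.
Eigenvectors give P = [[1, −1], [2, −1]] with P⁻¹ = [[−1, 1], [−2, 1]], and Q = P·diag(−2, 1)·P⁻¹.
Then Q^7 = P·diag(−128, 1)·P⁻¹ = [[−128, −1], [−256, −1]] · [[−1, 1], [−2, 1]] = [[130, −129], [258, −257]].

[[130, −129], [258, −257]]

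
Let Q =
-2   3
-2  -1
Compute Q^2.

[[-2, -9], [6, -5]]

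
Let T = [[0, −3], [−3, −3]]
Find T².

[[9, 9], [9, 18]]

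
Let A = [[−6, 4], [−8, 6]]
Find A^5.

[[−96, 64], [−128, 96]]

tr A = 0 and det A = −4, so the characteristic polynomial is λ² − (0)λ + (−4) with roots 2 and −2.
Eigenvectors give P = [[−1, 1], [−2, 1]] with P⁻¹ = [[1, −1], [2, −1]], and A = P·diag(2, −2)·P⁻¹.
Then A^5 = P·diag(32, −32)·P⁻¹ = [[−32, −32], [−64, −32]] · [[1, −1], [2, −1]] = [[−96, 64], [−128, 96]].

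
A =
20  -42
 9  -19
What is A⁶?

[[442, -882], [189, -377]]

tr A = 1 and det A = -2, so the characteristic polynomial is λ² − (1)λ + (-2) with roots -1 and 2.
Eigenvectors give P = [[2, 7], [1, 3]] with P⁻¹ = [[-3, 7], [1, -2]], and A = P·diag(-1, 2)·P⁻¹.
Then A⁶ = P·diag(1, 64)·P⁻¹ = [[2, 448], [1, 192]] · [[-3, 7], [1, -2]] = [[442, -882], [189, -377]].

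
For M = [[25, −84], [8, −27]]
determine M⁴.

tr M = −2 and det M = −3, so the characteristic polynomial is λ² − (−2)λ + (−3) with roots 1 and −3.
Eigenvectors give P = [[7, 3], [2, 1]] with P⁻¹ = [[1, −3], [−2, 7]], and M = P·diag(1, −3)·P⁻¹.
Then M⁴ = P·diag(1, 81)·P⁻¹ = [[7, 243], [2, 81]] · [[1, −3], [−2, 7]] = [[−479, 1680], [−160, 561]].

[[−479, 1680], [−160, 561]]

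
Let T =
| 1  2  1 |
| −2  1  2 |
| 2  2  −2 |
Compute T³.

T² = [[−1, 6, 3], [0, 1, −4], [−6, 2, 10]]
T³ = [[−7, 10, 5], [−10, −7, 10], [10, 10, −22]]

[[−7, 10, 5], [−10, −7, 10], [10, 10, −22]]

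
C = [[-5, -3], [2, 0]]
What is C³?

tr C = -5 and det C = 6, so the characteristic polynomial is λ² − (-5)λ + (6) with roots -3 and -2.
Eigenvectors give P = [[-3, 1], [2, -1]] with P⁻¹ = [[-1, -1], [-2, -3]], and C = P·diag(-3, -2)·P⁻¹.
Then C³ = P·diag(-27, -8)·P⁻¹ = [[81, -8], [-54, 8]] · [[-1, -1], [-2, -3]] = [[-65, -57], [38, 30]].

[[-65, -57], [38, 30]]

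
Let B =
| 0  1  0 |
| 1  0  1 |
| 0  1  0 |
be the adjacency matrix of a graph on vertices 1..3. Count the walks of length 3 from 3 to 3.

The number of length-3 walks from vertex 3 to vertex 3 is entry (3,3) of B^3, where B is the adjacency matrix.
B^2 = [[1, 0, 1], [0, 2, 0], [1, 0, 1]]
B^3 = [[0, 2, 0], [2, 0, 2], [0, 2, 0]]

0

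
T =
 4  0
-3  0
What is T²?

[[16, 0], [-12, 0]]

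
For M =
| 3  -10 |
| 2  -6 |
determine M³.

tr M = -3 and det M = 2, so the characteristic polynomial is λ² − (-3)λ + (2) with roots -1 and -2.
Eigenvectors give P = [[-5, -2], [-2, -1]] with P⁻¹ = [[-1, 2], [2, -5]], and M = P·diag(-1, -2)·P⁻¹.
Then M³ = P·diag(-1, -8)·P⁻¹ = [[5, 16], [2, 8]] · [[-1, 2], [2, -5]] = [[27, -70], [14, -36]].

[[27, -70], [14, -36]]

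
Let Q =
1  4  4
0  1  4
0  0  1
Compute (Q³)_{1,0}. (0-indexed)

0

Q = I + N where N = [[0, 4, 4], [0, 0, 4], [0, 0, 0]] is strictly upper-triangular, so N³ = 0.
(I + N)³ = I + 3·N + 3·N² = [[1, 12, 60], [0, 1, 12], [0, 0, 1]].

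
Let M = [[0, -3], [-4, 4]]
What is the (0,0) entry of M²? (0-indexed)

12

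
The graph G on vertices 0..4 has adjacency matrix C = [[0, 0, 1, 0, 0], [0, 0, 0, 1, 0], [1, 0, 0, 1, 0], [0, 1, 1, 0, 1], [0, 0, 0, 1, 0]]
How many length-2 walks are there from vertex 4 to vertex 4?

1

The number of length-2 walks from vertex 4 to vertex 4 is entry (4,4) of C², where C is the adjacency matrix.
C² = [[1, 0, 0, 1, 0], [0, 1, 1, 0, 1], [0, 1, 2, 0, 1], [1, 0, 0, 3, 0], [0, 1, 1, 0, 1]]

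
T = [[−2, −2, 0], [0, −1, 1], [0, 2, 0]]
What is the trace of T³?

−15

T² = [[4, 6, −2], [0, 3, −1], [0, −2, 2]]
T³ = [[−8, −18, 6], [0, −5, 3], [0, 6, −2]]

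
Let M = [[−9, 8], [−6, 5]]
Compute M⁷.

tr M = −4 and det M = 3, so the characteristic polynomial is λ² − (−4)λ + (3) with roots −3 and −1.
Eigenvectors give P = [[4, 1], [3, 1]] with P⁻¹ = [[1, −1], [−3, 4]], and M = P·diag(−3, −1)·P⁻¹.
Then M⁷ = P·diag(−2187, −1)·P⁻¹ = [[−8748, −1], [−6561, −1]] · [[1, −1], [−3, 4]] = [[−8745, 8744], [−6558, 6557]].

[[−8745, 8744], [−6558, 6557]]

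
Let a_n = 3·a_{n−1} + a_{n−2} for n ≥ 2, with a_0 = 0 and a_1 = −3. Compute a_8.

−11781

With companion matrix B = [[3, 1], [1, 0]], [a_n, a_{n−1}]ᵀ = B·[a_{n−1}, a_{n−2}]ᵀ, so [a_8, a_7]ᵀ = B^7·[a_1, a_0]ᵀ.
B^7 = [[3927, 1189], [1189, 360]], giving [a_8, a_7]ᵀ = [[−11781], [−3567]].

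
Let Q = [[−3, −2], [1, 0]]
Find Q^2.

[[7, 6], [−3, −2]]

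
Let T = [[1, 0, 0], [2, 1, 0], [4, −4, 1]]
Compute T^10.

T = I + N where N = [[0, 0, 0], [2, 0, 0], [4, −4, 0]] is strictly lower-triangular, so N^3 = 0.
(I + N)^10 = I + 10·N + 45·N^2 = [[1, 0, 0], [20, 1, 0], [−320, −40, 1]].

[[1, 0, 0], [20, 1, 0], [−320, −40, 1]]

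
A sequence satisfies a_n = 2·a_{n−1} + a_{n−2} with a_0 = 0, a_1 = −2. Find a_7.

With companion matrix C = [[2, 1], [1, 0]], [a_n, a_{n−1}]ᵀ = C·[a_{n−1}, a_{n−2}]ᵀ, so [a_7, a_6]ᵀ = C⁶·[a_1, a_0]ᵀ.
C⁶ = [[169, 70], [70, 29]], giving [a_7, a_6]ᵀ = [[−338], [−140]].

−338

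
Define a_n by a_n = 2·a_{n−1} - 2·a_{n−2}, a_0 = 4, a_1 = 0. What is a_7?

64

With companion matrix Q = [[2, -2], [1, 0]], [a_n, a_{n−1}]ᵀ = Q·[a_{n−1}, a_{n−2}]ᵀ, so [a_7, a_6]ᵀ = Q⁶·[a_1, a_0]ᵀ.
Q⁶ = [[-8, 16], [-8, 8]], giving [a_7, a_6]ᵀ = [[64], [32]].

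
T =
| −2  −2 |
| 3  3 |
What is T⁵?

[[−2, −2], [3, 3]]

T² = T (a projection; rank 1, trace 1), so T⁵ = T.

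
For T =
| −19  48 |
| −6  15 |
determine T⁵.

tr T = −4 and det T = 3, so the characteristic polynomial is λ² − (−4)λ + (3) with roots −3 and −1.
Eigenvectors give P = [[−3, 8], [−1, 3]] with P⁻¹ = [[−3, 8], [−1, 3]], and T = P·diag(−3, −1)·P⁻¹.
Then T⁵ = P·diag(−243, −1)·P⁻¹ = [[729, −8], [243, −3]] · [[−3, 8], [−1, 3]] = [[−2179, 5808], [−726, 1935]].

[[−2179, 5808], [−726, 1935]]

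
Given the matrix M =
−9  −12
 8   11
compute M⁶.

tr M = 2 and det M = −3, so the characteristic polynomial is λ² − (2)λ + (−3) with roots 3 and −1.
Eigenvectors give P = [[1, −3], [−1, 2]] with P⁻¹ = [[−2, −3], [−1, −1]], and M = P·diag(3, −1)·P⁻¹.
Then M⁶ = P·diag(729, 1)·P⁻¹ = [[729, −3], [−729, 2]] · [[−2, −3], [−1, −1]] = [[−1455, −2184], [1456, 2185]].

[[−1455, −2184], [1456, 2185]]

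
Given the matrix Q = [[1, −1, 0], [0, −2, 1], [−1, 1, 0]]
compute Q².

[[1, 1, −1], [−1, 5, −2], [−1, −1, 1]]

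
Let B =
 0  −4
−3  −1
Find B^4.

[[156, 100], [75, 181]]

B^2 = [[12, 4], [3, 13]]
B^3 = [[−12, −52], [−39, −25]]
B^4 = [[156, 100], [75, 181]]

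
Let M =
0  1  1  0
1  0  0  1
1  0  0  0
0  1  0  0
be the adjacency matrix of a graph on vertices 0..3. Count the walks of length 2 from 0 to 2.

0

The number of length-2 walks from vertex 0 to vertex 2 is entry (0,2) of M², where M is the adjacency matrix.
M² = [[2, 0, 0, 1], [0, 2, 1, 0], [0, 1, 1, 0], [1, 0, 0, 1]]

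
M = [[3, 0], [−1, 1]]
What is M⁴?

[[81, 0], [−40, 1]]

M² = [[9, 0], [−4, 1]]
M³ = [[27, 0], [−13, 1]]
M⁴ = [[81, 0], [−40, 1]]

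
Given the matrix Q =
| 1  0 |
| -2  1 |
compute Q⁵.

[[1, 0], [-10, 1]]

Q = I + N where N = [[0, 0], [-2, 0]] is strictly lower-triangular, so N² = 0.
(I + N)⁵ = I + 5·N = [[1, 0], [-10, 1]].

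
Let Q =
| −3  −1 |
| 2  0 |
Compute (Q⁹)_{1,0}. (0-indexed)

tr Q = −3 and det Q = 2, so the characteristic polynomial is λ² − (−3)λ + (2) with roots −1 and −2.
Eigenvectors give P = [[−1, 1], [2, −1]] with P⁻¹ = [[1, 1], [2, 1]], and Q = P·diag(−1, −2)·P⁻¹.
Then Q⁹ = P·diag(−1, −512)·P⁻¹ = [[1, −512], [−2, 512]] · [[1, 1], [2, 1]] = [[−1023, −511], [1022, 510]].

1022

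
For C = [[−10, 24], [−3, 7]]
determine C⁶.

tr C = −3 and det C = 2, so the characteristic polynomial is λ² − (−3)λ + (2) with roots −2 and −1.
Eigenvectors give P = [[3, −8], [1, −3]] with P⁻¹ = [[3, −8], [1, −3]], and C = P·diag(−2, −1)·P⁻¹.
Then C⁶ = P·diag(64, 1)·P⁻¹ = [[192, −8], [64, −3]] · [[3, −8], [1, −3]] = [[568, −1512], [189, −503]].

[[568, −1512], [189, −503]]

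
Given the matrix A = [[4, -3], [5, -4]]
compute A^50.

[[1, 0], [0, 1]]

A² = I (check: tr A = 0 and det A = -1), so A^50 = I since 50 is even.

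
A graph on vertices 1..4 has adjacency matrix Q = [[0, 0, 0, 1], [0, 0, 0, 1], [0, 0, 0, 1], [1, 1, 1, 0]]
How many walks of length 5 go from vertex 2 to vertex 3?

0

The number of length-5 walks from vertex 2 to vertex 3 is entry (2,3) of Q^5, where Q is the adjacency matrix.
Q^2 = [[1, 1, 1, 0], [1, 1, 1, 0], [1, 1, 1, 0], [0, 0, 0, 3]]
Q^3 = [[0, 0, 0, 3], [0, 0, 0, 3], [0, 0, 0, 3], [3, 3, 3, 0]]
Q^4 = [[3, 3, 3, 0], [3, 3, 3, 0], [3, 3, 3, 0], [0, 0, 0, 9]]
Q^5 = [[0, 0, 0, 9], [0, 0, 0, 9], [0, 0, 0, 9], [9, 9, 9, 0]]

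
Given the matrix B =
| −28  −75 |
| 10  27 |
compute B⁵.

[[−1618, −4125], [550, 1407]]

tr B = −1 and det B = −6, so the characteristic polynomial is λ² − (−1)λ + (−6) with roots 2 and −3.
Eigenvectors give P = [[−5, −3], [2, 1]] with P⁻¹ = [[1, 3], [−2, −5]], and B = P·diag(2, −3)·P⁻¹.
Then B⁵ = P·diag(32, −243)·P⁻¹ = [[−160, 729], [64, −243]] · [[1, 3], [−2, −5]] = [[−1618, −4125], [550, 1407]].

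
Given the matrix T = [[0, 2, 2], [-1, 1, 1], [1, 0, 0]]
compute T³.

T² = [[0, 2, 2], [0, -1, -1], [0, 2, 2]]
T³ = [[0, 2, 2], [0, -1, -1], [0, 2, 2]]

[[0, 2, 2], [0, -1, -1], [0, 2, 2]]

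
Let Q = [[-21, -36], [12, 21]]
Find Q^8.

[[6561, 0], [0, 6561]]

tr Q = 0 and det Q = -9, so the characteristic polynomial is λ² − (0)λ + (-9) with roots 3 and -3.
Eigenvectors give P = [[3, -2], [-2, 1]] with P⁻¹ = [[-1, -2], [-2, -3]], and Q = P·diag(3, -3)·P⁻¹.
Then Q^8 = P·diag(6561, 6561)·P⁻¹ = [[19683, -13122], [-13122, 6561]] · [[-1, -2], [-2, -3]] = [[6561, 0], [0, 6561]].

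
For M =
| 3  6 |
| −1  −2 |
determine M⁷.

M² = M (a projection; rank 1, trace 1), so M⁷ = M.

[[3, 6], [−1, −2]]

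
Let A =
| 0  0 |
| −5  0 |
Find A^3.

[[0, 0], [0, 0]]

A is strictly triangular, hence nilpotent: A^2 = 0, so A^3 = 0.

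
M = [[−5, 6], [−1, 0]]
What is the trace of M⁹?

tr M = −5 and det M = 6, so the characteristic polynomial is λ² − (−5)λ + (6) with roots −3 and −2.
Eigenvectors give P = [[3, −2], [1, −1]] with P⁻¹ = [[1, −2], [1, −3]], and M = P·diag(−3, −2)·P⁻¹.
Then M⁹ = P·diag(−19683, −512)·P⁻¹ = [[−59049, 1024], [−19683, 512]] · [[1, −2], [1, −3]] = [[−58025, 115026], [−19171, 37830]].

−20195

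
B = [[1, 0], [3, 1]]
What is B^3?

B = I + N where N = [[0, 0], [3, 0]] is strictly lower-triangular, so N^2 = 0.
(I + N)^3 = I + 3·N = [[1, 0], [9, 1]].

[[1, 0], [9, 1]]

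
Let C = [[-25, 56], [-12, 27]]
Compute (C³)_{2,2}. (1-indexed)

tr C = 2 and det C = -3, so the characteristic polynomial is λ² − (2)λ + (-3) with roots -1 and 3.
Eigenvectors give P = [[7, 2], [3, 1]] with P⁻¹ = [[1, -2], [-3, 7]], and C = P·diag(-1, 3)·P⁻¹.
Then C³ = P·diag(-1, 27)·P⁻¹ = [[-7, 54], [-3, 27]] · [[1, -2], [-3, 7]] = [[-169, 392], [-84, 195]].

195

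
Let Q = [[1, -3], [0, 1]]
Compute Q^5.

[[1, -15], [0, 1]]

Q = I + N where N = [[0, -3], [0, 0]] is strictly upper-triangular, so N^2 = 0.
(I + N)^5 = I + 5·N = [[1, -15], [0, 1]].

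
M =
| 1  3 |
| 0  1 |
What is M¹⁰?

M = I + N where N = [[0, 3], [0, 0]] is strictly upper-triangular, so N² = 0.
(I + N)¹⁰ = I + 10·N = [[1, 30], [0, 1]].

[[1, 30], [0, 1]]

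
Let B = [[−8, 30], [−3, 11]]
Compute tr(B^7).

tr B = 3 and det B = 2, so the characteristic polynomial is λ² − (3)λ + (2) with roots 2 and 1.
Eigenvectors give P = [[3, 10], [1, 3]] with P⁻¹ = [[−3, 10], [1, −3]], and B = P·diag(2, 1)·P⁻¹.
Then B^7 = P·diag(128, 1)·P⁻¹ = [[384, 10], [128, 3]] · [[−3, 10], [1, −3]] = [[−1142, 3810], [−381, 1271]].

129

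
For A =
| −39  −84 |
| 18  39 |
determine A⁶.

[[729, 0], [0, 729]]

tr A = 0 and det A = −9, so the characteristic polynomial is λ² − (0)λ + (−9) with roots −3 and 3.
Eigenvectors give P = [[7, −2], [−3, 1]] with P⁻¹ = [[1, 2], [3, 7]], and A = P·diag(−3, 3)·P⁻¹.
Then A⁶ = P·diag(729, 729)·P⁻¹ = [[5103, −1458], [−2187, 729]] · [[1, 2], [3, 7]] = [[729, 0], [0, 729]].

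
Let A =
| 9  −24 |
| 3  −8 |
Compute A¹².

A² = A (a projection; rank 1, trace 1), so A¹² = A.

[[9, −24], [3, −8]]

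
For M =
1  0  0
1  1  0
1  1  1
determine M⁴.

[[1, 0, 0], [4, 1, 0], [10, 4, 1]]

M = I + N where N = [[0, 0, 0], [1, 0, 0], [1, 1, 0]] is strictly lower-triangular, so N³ = 0.
(I + N)⁴ = I + 4·N + 6·N² = [[1, 0, 0], [4, 1, 0], [10, 4, 1]].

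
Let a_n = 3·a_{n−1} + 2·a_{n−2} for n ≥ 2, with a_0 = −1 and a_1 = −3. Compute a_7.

With companion matrix C = [[3, 2], [1, 0]], [a_n, a_{n−1}]ᵀ = C·[a_{n−1}, a_{n−2}]ᵀ, so [a_7, a_6]ᵀ = C⁶·[a_1, a_0]ᵀ.
C⁶ = [[1763, 990], [495, 278]], giving [a_7, a_6]ᵀ = [[−6279], [−1763]].

−6279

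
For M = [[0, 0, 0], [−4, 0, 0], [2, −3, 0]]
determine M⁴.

M is strictly triangular, hence nilpotent: M³ = 0, so M⁴ = 0.

[[0, 0, 0], [0, 0, 0], [0, 0, 0]]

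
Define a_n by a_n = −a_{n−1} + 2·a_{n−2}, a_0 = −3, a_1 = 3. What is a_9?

With companion matrix C = [[−1, 2], [1, 0]], [a_n, a_{n−1}]ᵀ = C·[a_{n−1}, a_{n−2}]ᵀ, so [a_9, a_8]ᵀ = C^8·[a_1, a_0]ᵀ.
C^8 = [[171, −170], [−85, 86]], giving [a_9, a_8]ᵀ = [[1023], [−513]].

1023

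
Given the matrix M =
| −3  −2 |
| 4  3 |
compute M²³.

M² = I (check: tr M = 0 and det M = −1), so M²³ = M since 23 is odd.

[[−3, −2], [4, 3]]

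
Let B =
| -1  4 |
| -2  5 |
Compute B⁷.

tr B = 4 and det B = 3, so the characteristic polynomial is λ² − (4)λ + (3) with roots 1 and 3.
Eigenvectors give P = [[2, -1], [1, -1]] with P⁻¹ = [[1, -1], [1, -2]], and B = P·diag(1, 3)·P⁻¹.
Then B⁷ = P·diag(1, 2187)·P⁻¹ = [[2, -2187], [1, -2187]] · [[1, -1], [1, -2]] = [[-2185, 4372], [-2186, 4373]].

[[-2185, 4372], [-2186, 4373]]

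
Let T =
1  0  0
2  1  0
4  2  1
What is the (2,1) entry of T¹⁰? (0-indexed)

T = I + N where N = [[0, 0, 0], [2, 0, 0], [4, 2, 0]] is strictly lower-triangular, so N³ = 0.
(I + N)¹⁰ = I + 10·N + 45·N² = [[1, 0, 0], [20, 1, 0], [220, 20, 1]].

20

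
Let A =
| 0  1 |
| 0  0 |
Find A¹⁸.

[[0, 0], [0, 0]]

A is strictly triangular, hence nilpotent: A² = 0, so A¹⁸ = 0.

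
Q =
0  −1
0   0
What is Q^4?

Q is strictly triangular, hence nilpotent: Q^2 = 0, so Q^4 = 0.

[[0, 0], [0, 0]]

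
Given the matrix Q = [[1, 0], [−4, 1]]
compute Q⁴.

[[1, 0], [−16, 1]]

Q = I + N where N = [[0, 0], [−4, 0]] is strictly lower-triangular, so N² = 0.
(I + N)⁴ = I + 4·N = [[1, 0], [−16, 1]].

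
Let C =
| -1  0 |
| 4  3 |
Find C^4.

[[1, 0], [80, 81]]

tr C = 2 and det C = -3, so the characteristic polynomial is λ² − (2)λ + (-3) with roots -1 and 3.
Eigenvectors give P = [[-1, 0], [1, 1]] with P⁻¹ = [[-1, 0], [1, 1]], and C = P·diag(-1, 3)·P⁻¹.
Then C^4 = P·diag(1, 81)·P⁻¹ = [[-1, 0], [1, 81]] · [[-1, 0], [1, 1]] = [[1, 0], [80, 81]].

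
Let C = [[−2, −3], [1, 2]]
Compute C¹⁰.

[[1, 0], [0, 1]]

C² = I (check: tr C = 0 and det C = −1), so C¹⁰ = I since 10 is even.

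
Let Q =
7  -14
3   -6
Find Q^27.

[[7, -14], [3, -6]]

Q² = Q (a projection; rank 1, trace 1), so Q^27 = Q.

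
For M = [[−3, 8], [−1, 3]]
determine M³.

[[−3, 8], [−1, 3]]

M² = I (check: tr M = 0 and det M = −1), so M³ = M since 3 is odd.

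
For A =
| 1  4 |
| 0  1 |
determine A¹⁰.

[[1, 40], [0, 1]]

A = I + N where N = [[0, 4], [0, 0]] is strictly upper-triangular, so N² = 0.
(I + N)¹⁰ = I + 10·N = [[1, 40], [0, 1]].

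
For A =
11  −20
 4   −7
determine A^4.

[[401, −800], [160, −319]]

tr A = 4 and det A = 3, so the characteristic polynomial is λ² − (4)λ + (3) with roots 1 and 3.
Eigenvectors give P = [[2, 5], [1, 2]] with P⁻¹ = [[−2, 5], [1, −2]], and A = P·diag(1, 3)·P⁻¹.
Then A^4 = P·diag(1, 81)·P⁻¹ = [[2, 405], [1, 162]] · [[−2, 5], [1, −2]] = [[401, −800], [160, −319]].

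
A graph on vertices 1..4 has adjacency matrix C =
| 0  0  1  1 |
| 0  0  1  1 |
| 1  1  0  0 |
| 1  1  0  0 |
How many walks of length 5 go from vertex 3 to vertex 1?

The number of length-5 walks from vertex 3 to vertex 1 is entry (3,1) of C⁵, where C is the adjacency matrix.
C² = [[2, 2, 0, 0], [2, 2, 0, 0], [0, 0, 2, 2], [0, 0, 2, 2]]
C³ = [[0, 0, 4, 4], [0, 0, 4, 4], [4, 4, 0, 0], [4, 4, 0, 0]]
C⁴ = [[8, 8, 0, 0], [8, 8, 0, 0], [0, 0, 8, 8], [0, 0, 8, 8]]
C⁵ = [[0, 0, 16, 16], [0, 0, 16, 16], [16, 16, 0, 0], [16, 16, 0, 0]]

16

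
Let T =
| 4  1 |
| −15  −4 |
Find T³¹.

[[4, 1], [−15, −4]]

T² = I (check: tr T = 0 and det T = −1), so T³¹ = T since 31 is odd.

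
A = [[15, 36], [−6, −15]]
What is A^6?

[[729, 0], [0, 729]]

tr A = 0 and det A = −9, so the characteristic polynomial is λ² − (0)λ + (−9) with roots 3 and −3.
Eigenvectors give P = [[−3, −2], [1, 1]] with P⁻¹ = [[−1, −2], [1, 3]], and A = P·diag(3, −3)·P⁻¹.
Then A^6 = P·diag(729, 729)·P⁻¹ = [[−2187, −1458], [729, 729]] · [[−1, −2], [1, 3]] = [[729, 0], [0, 729]].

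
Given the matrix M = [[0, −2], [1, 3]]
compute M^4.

[[−14, −30], [15, 31]]

tr M = 3 and det M = 2, so the characteristic polynomial is λ² − (3)λ + (2) with roots 2 and 1.
Eigenvectors give P = [[−1, 2], [1, −1]] with P⁻¹ = [[1, 2], [1, 1]], and M = P·diag(2, 1)·P⁻¹.
Then M^4 = P·diag(16, 1)·P⁻¹ = [[−16, 2], [16, −1]] · [[1, 2], [1, 1]] = [[−14, −30], [15, 31]].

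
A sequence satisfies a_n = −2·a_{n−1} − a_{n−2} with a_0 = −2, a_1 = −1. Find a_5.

−13

With companion matrix Q = [[−2, −1], [1, 0]], [a_n, a_{n−1}]ᵀ = Q·[a_{n−1}, a_{n−2}]ᵀ, so [a_5, a_4]ᵀ = Q⁴·[a_1, a_0]ᵀ.
Q⁴ = [[5, 4], [−4, −3]], giving [a_5, a_4]ᵀ = [[−13], [10]].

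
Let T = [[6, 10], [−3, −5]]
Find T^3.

[[6, 10], [−3, −5]]

T² = T (a projection; rank 1, trace 1), so T^3 = T.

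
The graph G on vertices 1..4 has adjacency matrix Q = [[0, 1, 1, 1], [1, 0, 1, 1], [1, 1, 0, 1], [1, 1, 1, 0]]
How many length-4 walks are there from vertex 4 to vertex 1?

The number of length-4 walks from vertex 4 to vertex 1 is entry (4,1) of Q⁴, where Q is the adjacency matrix.
Q² = [[3, 2, 2, 2], [2, 3, 2, 2], [2, 2, 3, 2], [2, 2, 2, 3]]
Q³ = [[6, 7, 7, 7], [7, 6, 7, 7], [7, 7, 6, 7], [7, 7, 7, 6]]
Q⁴ = [[21, 20, 20, 20], [20, 21, 20, 20], [20, 20, 21, 20], [20, 20, 20, 21]]

20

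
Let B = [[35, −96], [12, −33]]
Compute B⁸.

[[59041, −157440], [19680, −52479]]

tr B = 2 and det B = −3, so the characteristic polynomial is λ² − (2)λ + (−3) with roots −1 and 3.
Eigenvectors give P = [[8, 3], [3, 1]] with P⁻¹ = [[−1, 3], [3, −8]], and B = P·diag(−1, 3)·P⁻¹.
Then B⁸ = P·diag(1, 6561)·P⁻¹ = [[8, 19683], [3, 6561]] · [[−1, 3], [3, −8]] = [[59041, −157440], [19680, −52479]].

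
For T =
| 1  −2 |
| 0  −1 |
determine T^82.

[[1, 0], [0, 1]]

T² = I (check: tr T = 0 and det T = −1), so T^82 = I since 82 is even.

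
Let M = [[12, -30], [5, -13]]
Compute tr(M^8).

6817

tr M = -1 and det M = -6, so the characteristic polynomial is λ² − (-1)λ + (-6) with roots -3 and 2.
Eigenvectors give P = [[-2, 3], [-1, 1]] with P⁻¹ = [[1, -3], [1, -2]], and M = P·diag(-3, 2)·P⁻¹.
Then M^8 = P·diag(6561, 256)·P⁻¹ = [[-13122, 768], [-6561, 256]] · [[1, -3], [1, -2]] = [[-12354, 37830], [-6305, 19171]].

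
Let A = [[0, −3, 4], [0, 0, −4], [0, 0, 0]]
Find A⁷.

[[0, 0, 0], [0, 0, 0], [0, 0, 0]]

A is strictly triangular, hence nilpotent: A³ = 0, so A⁷ = 0.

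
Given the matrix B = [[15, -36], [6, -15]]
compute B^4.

[[81, 0], [0, 81]]

tr B = 0 and det B = -9, so the characteristic polynomial is λ² − (0)λ + (-9) with roots 3 and -3.
Eigenvectors give P = [[3, 2], [1, 1]] with P⁻¹ = [[1, -2], [-1, 3]], and B = P·diag(3, -3)·P⁻¹.
Then B^4 = P·diag(81, 81)·P⁻¹ = [[243, 162], [81, 81]] · [[1, -2], [-1, 3]] = [[81, 0], [0, 81]].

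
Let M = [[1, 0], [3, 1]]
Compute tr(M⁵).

2

M = I + N where N = [[0, 0], [3, 0]] is strictly lower-triangular, so N² = 0.
(I + N)⁵ = I + 5·N = [[1, 0], [15, 1]].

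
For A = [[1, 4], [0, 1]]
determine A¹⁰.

A = I + N where N = [[0, 4], [0, 0]] is strictly upper-triangular, so N² = 0.
(I + N)¹⁰ = I + 10·N = [[1, 40], [0, 1]].

[[1, 40], [0, 1]]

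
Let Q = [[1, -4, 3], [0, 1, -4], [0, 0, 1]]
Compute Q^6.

[[1, -24, 258], [0, 1, -24], [0, 0, 1]]

Q = I + N where N = [[0, -4, 3], [0, 0, -4], [0, 0, 0]] is strictly upper-triangular, so N^3 = 0.
(I + N)^6 = I + 6·N + 15·N^2 = [[1, -24, 258], [0, 1, -24], [0, 0, 1]].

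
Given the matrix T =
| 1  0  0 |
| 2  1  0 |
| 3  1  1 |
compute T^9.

[[1, 0, 0], [18, 1, 0], [99, 9, 1]]

T = I + N where N = [[0, 0, 0], [2, 0, 0], [3, 1, 0]] is strictly lower-triangular, so N^3 = 0.
(I + N)^9 = I + 9·N + 36·N^2 = [[1, 0, 0], [18, 1, 0], [99, 9, 1]].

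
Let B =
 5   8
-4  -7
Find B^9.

[[19685, 39368], [-19684, -39367]]

tr B = -2 and det B = -3, so the characteristic polynomial is λ² − (-2)λ + (-3) with roots -3 and 1.
Eigenvectors give P = [[-1, 2], [1, -1]] with P⁻¹ = [[1, 2], [1, 1]], and B = P·diag(-3, 1)·P⁻¹.
Then B^9 = P·diag(-19683, 1)·P⁻¹ = [[19683, 2], [-19683, -1]] · [[1, 2], [1, 1]] = [[19685, 39368], [-19684, -39367]].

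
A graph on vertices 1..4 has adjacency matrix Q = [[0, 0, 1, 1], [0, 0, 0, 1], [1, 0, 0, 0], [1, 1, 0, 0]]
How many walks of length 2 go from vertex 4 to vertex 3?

1

The number of length-2 walks from vertex 4 to vertex 3 is entry (4,3) of Q², where Q is the adjacency matrix.
Q² = [[2, 1, 0, 0], [1, 1, 0, 0], [0, 0, 1, 1], [0, 0, 1, 2]]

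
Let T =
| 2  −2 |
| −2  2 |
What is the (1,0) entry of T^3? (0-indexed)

−32

T^2 = [[8, −8], [−8, 8]]
T^3 = [[32, −32], [−32, 32]]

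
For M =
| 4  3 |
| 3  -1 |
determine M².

[[25, 9], [9, 10]]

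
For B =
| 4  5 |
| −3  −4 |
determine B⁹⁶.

B² = I (check: tr B = 0 and det B = −1), so B⁹⁶ = I since 96 is even.

[[1, 0], [0, 1]]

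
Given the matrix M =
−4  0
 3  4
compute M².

[[16, 0], [0, 16]]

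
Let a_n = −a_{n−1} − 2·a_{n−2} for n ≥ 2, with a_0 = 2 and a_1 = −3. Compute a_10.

With companion matrix B = [[−1, −2], [1, 0]], [a_n, a_{n−1}]ᵀ = B·[a_{n−1}, a_{n−2}]ᵀ, so [a_10, a_9]ᵀ = B^9·[a_1, a_0]ᵀ.
B^9 = [[11, 34], [−17, −6]], giving [a_10, a_9]ᵀ = [[35], [39]].

35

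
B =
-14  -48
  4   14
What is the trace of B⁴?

tr B = 0 and det B = -4, so the characteristic polynomial is λ² − (0)λ + (-4) with roots 2 and -2.
Eigenvectors give P = [[-3, 4], [1, -1]] with P⁻¹ = [[1, 4], [1, 3]], and B = P·diag(2, -2)·P⁻¹.
Then B⁴ = P·diag(16, 16)·P⁻¹ = [[-48, 64], [16, -16]] · [[1, 4], [1, 3]] = [[16, 0], [0, 16]].

32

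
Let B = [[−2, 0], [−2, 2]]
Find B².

[[4, 0], [0, 4]]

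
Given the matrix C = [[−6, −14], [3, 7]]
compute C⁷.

C² = C (a projection; rank 1, trace 1), so C⁷ = C.

[[−6, −14], [3, 7]]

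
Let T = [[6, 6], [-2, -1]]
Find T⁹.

tr T = 5 and det T = 6, so the characteristic polynomial is λ² − (5)λ + (6) with roots 2 and 3.
Eigenvectors give P = [[-3, -2], [2, 1]] with P⁻¹ = [[1, 2], [-2, -3]], and T = P·diag(2, 3)·P⁻¹.
Then T⁹ = P·diag(512, 19683)·P⁻¹ = [[-1536, -39366], [1024, 19683]] · [[1, 2], [-2, -3]] = [[77196, 115026], [-38342, -57001]].

[[77196, 115026], [-38342, -57001]]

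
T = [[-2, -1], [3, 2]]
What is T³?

[[-2, -1], [3, 2]]

T² = I (check: tr T = 0 and det T = -1), so T³ = T since 3 is odd.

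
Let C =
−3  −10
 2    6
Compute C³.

tr C = 3 and det C = 2, so the characteristic polynomial is λ² − (3)λ + (2) with roots 2 and 1.
Eigenvectors give P = [[−2, 5], [1, −2]] with P⁻¹ = [[2, 5], [1, 2]], and C = P·diag(2, 1)·P⁻¹.
Then C³ = P·diag(8, 1)·P⁻¹ = [[−16, 5], [8, −2]] · [[2, 5], [1, 2]] = [[−27, −70], [14, 36]].

[[−27, −70], [14, 36]]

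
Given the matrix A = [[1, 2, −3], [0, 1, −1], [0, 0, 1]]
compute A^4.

[[1, 8, −24], [0, 1, −4], [0, 0, 1]]

A = I + N where N = [[0, 2, −3], [0, 0, −1], [0, 0, 0]] is strictly upper-triangular, so N^3 = 0.
(I + N)^4 = I + 4·N + 6·N^2 = [[1, 8, −24], [0, 1, −4], [0, 0, 1]].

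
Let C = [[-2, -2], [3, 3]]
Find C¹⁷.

[[-2, -2], [3, 3]]

C² = C (a projection; rank 1, trace 1), so C¹⁷ = C.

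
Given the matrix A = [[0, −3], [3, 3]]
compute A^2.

[[−9, −9], [9, 0]]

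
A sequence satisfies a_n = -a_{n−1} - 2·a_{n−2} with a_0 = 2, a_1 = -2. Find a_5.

-10

With companion matrix C = [[-1, -2], [1, 0]], [a_n, a_{n−1}]ᵀ = C·[a_{n−1}, a_{n−2}]ᵀ, so [a_5, a_4]ᵀ = C^4·[a_1, a_0]ᵀ.
C^4 = [[-1, -6], [3, 2]], giving [a_5, a_4]ᵀ = [[-10], [-2]].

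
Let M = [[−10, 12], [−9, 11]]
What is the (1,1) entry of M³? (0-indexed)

tr M = 1 and det M = −2, so the characteristic polynomial is λ² − (1)λ + (−2) with roots −1 and 2.
Eigenvectors give P = [[4, 1], [3, 1]] with P⁻¹ = [[1, −1], [−3, 4]], and M = P·diag(−1, 2)·P⁻¹.
Then M³ = P·diag(−1, 8)·P⁻¹ = [[−4, 8], [−3, 8]] · [[1, −1], [−3, 4]] = [[−28, 36], [−27, 35]].

35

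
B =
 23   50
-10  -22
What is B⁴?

[[341, 650], [-130, -244]]

tr B = 1 and det B = -6, so the characteristic polynomial is λ² − (1)λ + (-6) with roots 3 and -2.
Eigenvectors give P = [[5, -2], [-2, 1]] with P⁻¹ = [[1, 2], [2, 5]], and B = P·diag(3, -2)·P⁻¹.
Then B⁴ = P·diag(81, 16)·P⁻¹ = [[405, -32], [-162, 16]] · [[1, 2], [2, 5]] = [[341, 650], [-130, -244]].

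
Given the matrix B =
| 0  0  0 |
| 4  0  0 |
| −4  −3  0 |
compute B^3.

B is strictly triangular, hence nilpotent: B^3 = 0, so B^3 = 0.

[[0, 0, 0], [0, 0, 0], [0, 0, 0]]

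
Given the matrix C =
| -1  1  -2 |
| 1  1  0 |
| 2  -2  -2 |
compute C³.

[[18, -10, -8], [-2, 6, 4], [12, -4, 16]]

C² = [[-2, 4, 6], [0, 2, -2], [-8, 4, 0]]
C³ = [[18, -10, -8], [-2, 6, 4], [12, -4, 16]]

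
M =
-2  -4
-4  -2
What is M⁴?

[[656, 640], [640, 656]]

M² = [[20, 16], [16, 20]]
M³ = [[-104, -112], [-112, -104]]
M⁴ = [[656, 640], [640, 656]]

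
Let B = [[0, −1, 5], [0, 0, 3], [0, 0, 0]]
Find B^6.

B is strictly triangular, hence nilpotent: B^3 = 0, so B^6 = 0.

[[0, 0, 0], [0, 0, 0], [0, 0, 0]]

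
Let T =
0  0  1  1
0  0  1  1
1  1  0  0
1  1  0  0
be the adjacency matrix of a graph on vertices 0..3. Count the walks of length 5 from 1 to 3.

16

The number of length-5 walks from vertex 1 to vertex 3 is entry (1,3) of T⁵, where T is the adjacency matrix.
T² = [[2, 2, 0, 0], [2, 2, 0, 0], [0, 0, 2, 2], [0, 0, 2, 2]]
T³ = [[0, 0, 4, 4], [0, 0, 4, 4], [4, 4, 0, 0], [4, 4, 0, 0]]
T⁴ = [[8, 8, 0, 0], [8, 8, 0, 0], [0, 0, 8, 8], [0, 0, 8, 8]]
T⁵ = [[0, 0, 16, 16], [0, 0, 16, 16], [16, 16, 0, 0], [16, 16, 0, 0]]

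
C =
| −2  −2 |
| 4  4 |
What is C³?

[[−8, −8], [16, 16]]

C² = [[−4, −4], [8, 8]]
C³ = [[−8, −8], [16, 16]]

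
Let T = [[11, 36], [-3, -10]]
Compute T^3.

tr T = 1 and det T = -2, so the characteristic polynomial is λ² − (1)λ + (-2) with roots 2 and -1.
Eigenvectors give P = [[4, -3], [-1, 1]] with P⁻¹ = [[1, 3], [1, 4]], and T = P·diag(2, -1)·P⁻¹.
Then T^3 = P·diag(8, -1)·P⁻¹ = [[32, 3], [-8, -1]] · [[1, 3], [1, 4]] = [[35, 108], [-9, -28]].

[[35, 108], [-9, -28]]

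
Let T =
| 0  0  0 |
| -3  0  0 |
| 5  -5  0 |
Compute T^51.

[[0, 0, 0], [0, 0, 0], [0, 0, 0]]

T is strictly triangular, hence nilpotent: T^3 = 0, so T^51 = 0.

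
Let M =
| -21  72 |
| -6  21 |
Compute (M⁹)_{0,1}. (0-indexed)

472392

tr M = 0 and det M = -9, so the characteristic polynomial is λ² − (0)λ + (-9) with roots -3 and 3.
Eigenvectors give P = [[4, 3], [1, 1]] with P⁻¹ = [[1, -3], [-1, 4]], and M = P·diag(-3, 3)·P⁻¹.
Then M⁹ = P·diag(-19683, 19683)·P⁻¹ = [[-78732, 59049], [-19683, 19683]] · [[1, -3], [-1, 4]] = [[-137781, 472392], [-39366, 137781]].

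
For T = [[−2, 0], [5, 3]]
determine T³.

[[−8, 0], [35, 27]]

tr T = 1 and det T = −6, so the characteristic polynomial is λ² − (1)λ + (−6) with roots 3 and −2.
Eigenvectors give P = [[0, −1], [1, 1]] with P⁻¹ = [[1, 1], [−1, 0]], and T = P·diag(3, −2)·P⁻¹.
Then T³ = P·diag(27, −8)·P⁻¹ = [[0, 8], [27, −8]] · [[1, 1], [−1, 0]] = [[−8, 0], [35, 27]].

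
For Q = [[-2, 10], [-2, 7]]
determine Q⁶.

tr Q = 5 and det Q = 6, so the characteristic polynomial is λ² − (5)λ + (6) with roots 2 and 3.
Eigenvectors give P = [[5, 2], [2, 1]] with P⁻¹ = [[1, -2], [-2, 5]], and Q = P·diag(2, 3)·P⁻¹.
Then Q⁶ = P·diag(64, 729)·P⁻¹ = [[320, 1458], [128, 729]] · [[1, -2], [-2, 5]] = [[-2596, 6650], [-1330, 3389]].

[[-2596, 6650], [-1330, 3389]]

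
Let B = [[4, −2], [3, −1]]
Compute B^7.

[[382, −254], [381, −253]]

tr B = 3 and det B = 2, so the characteristic polynomial is λ² − (3)λ + (2) with roots 2 and 1.
Eigenvectors give P = [[1, −2], [1, −3]] with P⁻¹ = [[3, −2], [1, −1]], and B = P·diag(2, 1)·P⁻¹.
Then B^7 = P·diag(128, 1)·P⁻¹ = [[128, −2], [128, −3]] · [[3, −2], [1, −1]] = [[382, −254], [381, −253]].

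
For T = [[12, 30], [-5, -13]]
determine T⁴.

tr T = -1 and det T = -6, so the characteristic polynomial is λ² − (-1)λ + (-6) with roots 2 and -3.
Eigenvectors give P = [[3, -2], [-1, 1]] with P⁻¹ = [[1, 2], [1, 3]], and T = P·diag(2, -3)·P⁻¹.
Then T⁴ = P·diag(16, 81)·P⁻¹ = [[48, -162], [-16, 81]] · [[1, 2], [1, 3]] = [[-114, -390], [65, 211]].

[[-114, -390], [65, 211]]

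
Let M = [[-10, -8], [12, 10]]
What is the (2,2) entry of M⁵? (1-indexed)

tr M = 0 and det M = -4, so the characteristic polynomial is λ² − (0)λ + (-4) with roots -2 and 2.
Eigenvectors give P = [[-1, -2], [1, 3]] with P⁻¹ = [[-3, -2], [1, 1]], and M = P·diag(-2, 2)·P⁻¹.
Then M⁵ = P·diag(-32, 32)·P⁻¹ = [[32, -64], [-32, 96]] · [[-3, -2], [1, 1]] = [[-160, -128], [192, 160]].

160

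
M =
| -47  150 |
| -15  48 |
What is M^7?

tr M = 1 and det M = -6, so the characteristic polynomial is λ² − (1)λ + (-6) with roots 3 and -2.
Eigenvectors give P = [[3, 10], [1, 3]] with P⁻¹ = [[-3, 10], [1, -3]], and M = P·diag(3, -2)·P⁻¹.
Then M^7 = P·diag(2187, -128)·P⁻¹ = [[6561, -1280], [2187, -384]] · [[-3, 10], [1, -3]] = [[-20963, 69450], [-6945, 23022]].

[[-20963, 69450], [-6945, 23022]]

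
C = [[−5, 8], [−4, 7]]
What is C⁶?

tr C = 2 and det C = −3, so the characteristic polynomial is λ² − (2)λ + (−3) with roots 3 and −1.
Eigenvectors give P = [[1, 2], [1, 1]] with P⁻¹ = [[−1, 2], [1, −1]], and C = P·diag(3, −1)·P⁻¹.
Then C⁶ = P·diag(729, 1)·P⁻¹ = [[729, 2], [729, 1]] · [[−1, 2], [1, −1]] = [[−727, 1456], [−728, 1457]].

[[−727, 1456], [−728, 1457]]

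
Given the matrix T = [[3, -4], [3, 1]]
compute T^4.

[[-183, 224], [-168, -71]]

T^2 = [[-3, -16], [12, -11]]
T^3 = [[-57, -4], [3, -59]]
T^4 = [[-183, 224], [-168, -71]]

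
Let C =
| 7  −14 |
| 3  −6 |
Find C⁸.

[[7, −14], [3, −6]]

C² = C (a projection; rank 1, trace 1), so C⁸ = C.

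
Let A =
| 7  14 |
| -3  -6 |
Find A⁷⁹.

A² = A (a projection; rank 1, trace 1), so A⁷⁹ = A.

[[7, 14], [-3, -6]]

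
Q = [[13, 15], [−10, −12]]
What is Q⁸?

tr Q = 1 and det Q = −6, so the characteristic polynomial is λ² − (1)λ + (−6) with roots 3 and −2.
Eigenvectors give P = [[3, −1], [−2, 1]] with P⁻¹ = [[1, 1], [2, 3]], and Q = P·diag(3, −2)·P⁻¹.
Then Q⁸ = P·diag(6561, 256)·P⁻¹ = [[19683, −256], [−13122, 256]] · [[1, 1], [2, 3]] = [[19171, 18915], [−12610, −12354]].

[[19171, 18915], [−12610, −12354]]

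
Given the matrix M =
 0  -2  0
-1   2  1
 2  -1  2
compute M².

[[2, -4, -2], [0, 5, 4], [5, -8, 3]]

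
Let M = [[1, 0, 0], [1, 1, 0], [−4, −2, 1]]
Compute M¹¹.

M = I + N where N = [[0, 0, 0], [1, 0, 0], [−4, −2, 0]] is strictly lower-triangular, so N³ = 0.
(I + N)¹¹ = I + 11·N + 55·N² = [[1, 0, 0], [11, 1, 0], [−154, −22, 1]].

[[1, 0, 0], [11, 1, 0], [−154, −22, 1]]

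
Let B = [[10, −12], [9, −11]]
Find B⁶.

tr B = −1 and det B = −2, so the characteristic polynomial is λ² − (−1)λ + (−2) with roots −2 and 1.
Eigenvectors give P = [[−1, 4], [−1, 3]] with P⁻¹ = [[3, −4], [1, −1]], and B = P·diag(−2, 1)·P⁻¹.
Then B⁶ = P·diag(64, 1)·P⁻¹ = [[−64, 4], [−64, 3]] · [[3, −4], [1, −1]] = [[−188, 252], [−189, 253]].

[[−188, 252], [−189, 253]]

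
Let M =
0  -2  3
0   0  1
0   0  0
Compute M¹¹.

M is strictly triangular, hence nilpotent: M³ = 0, so M¹¹ = 0.

[[0, 0, 0], [0, 0, 0], [0, 0, 0]]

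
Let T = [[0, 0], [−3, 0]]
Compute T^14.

T is strictly triangular, hence nilpotent: T^2 = 0, so T^14 = 0.

[[0, 0], [0, 0]]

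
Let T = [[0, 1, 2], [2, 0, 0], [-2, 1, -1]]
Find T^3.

T^2 = [[-2, 2, -2], [0, 2, 4], [4, -3, -3]]
T^3 = [[8, -4, -2], [-4, 4, -4], [0, 1, 11]]

[[8, -4, -2], [-4, 4, -4], [0, 1, 11]]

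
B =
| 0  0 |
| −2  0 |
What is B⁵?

B is strictly triangular, hence nilpotent: B² = 0, so B⁵ = 0.

[[0, 0], [0, 0]]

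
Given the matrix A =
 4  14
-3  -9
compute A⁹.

[[114514, 268394], [-57513, -134709]]

tr A = -5 and det A = 6, so the characteristic polynomial is λ² − (-5)λ + (6) with roots -3 and -2.
Eigenvectors give P = [[-2, 7], [1, -3]] with P⁻¹ = [[3, 7], [1, 2]], and A = P·diag(-3, -2)·P⁻¹.
Then A⁹ = P·diag(-19683, -512)·P⁻¹ = [[39366, -3584], [-19683, 1536]] · [[3, 7], [1, 2]] = [[114514, 268394], [-57513, -134709]].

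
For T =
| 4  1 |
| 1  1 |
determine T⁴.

[[314, 95], [95, 29]]

T² = [[17, 5], [5, 2]]
T³ = [[73, 22], [22, 7]]
T⁴ = [[314, 95], [95, 29]]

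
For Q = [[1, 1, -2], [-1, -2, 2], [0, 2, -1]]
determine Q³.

[[5, 14, -12], [-6, -21, 16], [4, 20, -13]]

Q² = [[0, -5, 2], [1, 7, -4], [-2, -6, 5]]
Q³ = [[5, 14, -12], [-6, -21, 16], [4, 20, -13]]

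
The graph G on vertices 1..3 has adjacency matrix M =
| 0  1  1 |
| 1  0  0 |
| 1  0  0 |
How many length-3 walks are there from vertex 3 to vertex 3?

The number of length-3 walks from vertex 3 to vertex 3 is entry (3,3) of M³, where M is the adjacency matrix.
M² = [[2, 0, 0], [0, 1, 1], [0, 1, 1]]
M³ = [[0, 2, 2], [2, 0, 0], [2, 0, 0]]

0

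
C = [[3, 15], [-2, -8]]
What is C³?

tr C = -5 and det C = 6, so the characteristic polynomial is λ² − (-5)λ + (6) with roots -3 and -2.
Eigenvectors give P = [[5, 3], [-2, -1]] with P⁻¹ = [[-1, -3], [2, 5]], and C = P·diag(-3, -2)·P⁻¹.
Then C³ = P·diag(-27, -8)·P⁻¹ = [[-135, -24], [54, 8]] · [[-1, -3], [2, 5]] = [[87, 285], [-38, -122]].

[[87, 285], [-38, -122]]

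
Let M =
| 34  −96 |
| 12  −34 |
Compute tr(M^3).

tr M = 0 and det M = −4, so the characteristic polynomial is λ² − (0)λ + (−4) with roots 2 and −2.
Eigenvectors give P = [[3, −8], [1, −3]] with P⁻¹ = [[3, −8], [1, −3]], and M = P·diag(2, −2)·P⁻¹.
Then M^3 = P·diag(8, −8)·P⁻¹ = [[24, 64], [8, 24]] · [[3, −8], [1, −3]] = [[136, −384], [48, −136]].

0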